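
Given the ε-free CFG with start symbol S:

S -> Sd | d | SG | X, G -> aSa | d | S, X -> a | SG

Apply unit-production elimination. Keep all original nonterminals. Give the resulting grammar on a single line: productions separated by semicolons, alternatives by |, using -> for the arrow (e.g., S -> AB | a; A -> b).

S -> a | d | SG | Sd; G -> a | d | SG | Sd | aSa; X -> a | SG

Unit productions: G->S, S->X.
Unit pairs (A ⇒* B via units): (G,S), (G,X), (S,X).
S: inherits non-unit rules of {S, X} → SG | Sd | a | d.
G: inherits non-unit rules of {G, S, X} → SG | Sd | a | aSa | d.
X: inherits non-unit rules of {X} → SG | a.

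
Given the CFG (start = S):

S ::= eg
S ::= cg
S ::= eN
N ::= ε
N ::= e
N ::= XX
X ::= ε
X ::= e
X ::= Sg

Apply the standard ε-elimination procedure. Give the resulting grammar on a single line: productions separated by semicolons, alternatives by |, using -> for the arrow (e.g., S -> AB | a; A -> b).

S -> e | cg | eN | eg; N -> X | e | XX; X -> e | Sg

Nullable set: {N, X}.
S -> eN: N nullable, giving e | eN.
Drop N -> ε.
N -> XX: X, X nullable, giving X | XX.
Drop X -> ε.
Unchanged (no nullable symbols): S -> cg; S -> eg; N -> e; X -> Sg; X -> e.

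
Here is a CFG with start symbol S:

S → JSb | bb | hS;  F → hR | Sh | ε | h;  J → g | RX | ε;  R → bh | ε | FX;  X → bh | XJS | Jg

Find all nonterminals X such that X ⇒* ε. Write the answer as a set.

{F, J, R}

Directly nullable (have an ε-rule): {F, J, R}.
Not nullable: S, X — each has a terminal in every rule's right-hand side or depends on a non-nullable symbol.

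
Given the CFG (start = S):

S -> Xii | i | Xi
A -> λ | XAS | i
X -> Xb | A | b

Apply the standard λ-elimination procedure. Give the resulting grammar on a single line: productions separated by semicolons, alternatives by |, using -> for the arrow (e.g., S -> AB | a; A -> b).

S -> i | Xi | ii | Xii; A -> S | i | AS | XS | XAS; X -> A | b | Xb

Nullable set: {A, X}.
S -> Xi: X nullable, giving Xi | i.
S -> Xii: X nullable, giving Xii | ii.
Drop A -> λ.
A -> XAS: X, A nullable, giving AS | S | XAS | XS.
X -> A: A nullable, giving A.
X -> Xb: X nullable, giving Xb | b.
Unchanged (no nullable symbols): S -> i; A -> i; X -> b.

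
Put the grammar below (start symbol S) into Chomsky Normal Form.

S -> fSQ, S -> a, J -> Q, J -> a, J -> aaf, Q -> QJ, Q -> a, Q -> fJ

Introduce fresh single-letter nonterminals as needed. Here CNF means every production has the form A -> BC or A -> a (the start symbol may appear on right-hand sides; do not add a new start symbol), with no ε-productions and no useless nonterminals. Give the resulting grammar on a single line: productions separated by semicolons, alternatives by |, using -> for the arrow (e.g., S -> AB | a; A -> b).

S -> a | BD; A -> a; B -> f; C -> AB; D -> SQ; J -> a | AC | BJ | QJ; Q -> a | BJ | QJ

No ε-productions.
After unit-elimination: S -> a | fSQ; J -> a | QJ | fJ | aaf; Q -> a | QJ | fJ.
TERM: introduce A -> a, B -> f and substitute in every rule of length ≥2.
BIN: J -> AAB becomes J -> AC, C -> AB; S -> BSQ becomes S -> BD, D -> SQ.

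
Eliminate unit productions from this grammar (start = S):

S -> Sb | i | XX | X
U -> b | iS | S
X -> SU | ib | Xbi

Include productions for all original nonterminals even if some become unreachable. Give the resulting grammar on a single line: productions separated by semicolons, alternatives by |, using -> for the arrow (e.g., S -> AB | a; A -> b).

Unit productions: S->X, U->S.
Unit pairs (A ⇒* B via units): (S,X), (U,S), (U,X).
S: inherits non-unit rules of {S, X} → SU | Sb | XX | Xbi | i | ib.
U: inherits non-unit rules of {S, U, X} → SU | Sb | XX | Xbi | b | i | iS | ib.
X: inherits non-unit rules of {X} → SU | Xbi | ib.

S -> i | SU | Sb | XX | ib | Xbi; U -> b | i | SU | Sb | XX | iS | ib | Xbi; X -> SU | ib | Xbi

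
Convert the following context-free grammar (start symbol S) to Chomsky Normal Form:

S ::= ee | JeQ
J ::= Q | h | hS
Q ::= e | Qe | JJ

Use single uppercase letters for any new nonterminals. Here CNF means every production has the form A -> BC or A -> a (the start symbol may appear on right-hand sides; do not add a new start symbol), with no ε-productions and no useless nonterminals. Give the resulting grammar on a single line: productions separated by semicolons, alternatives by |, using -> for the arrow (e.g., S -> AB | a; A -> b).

No ε-productions.
After unit-elimination: S -> ee | JeQ; J -> e | h | JJ | Qe | hS; Q -> e | JJ | Qe.
TERM: introduce A -> e, B -> h and substitute in every rule of length ≥2.
BIN: S -> JAQ becomes S -> JC, C -> AQ.

S -> AA | JC; A -> e; B -> h; C -> AQ; J -> e | h | BS | JJ | QA; Q -> e | JJ | QA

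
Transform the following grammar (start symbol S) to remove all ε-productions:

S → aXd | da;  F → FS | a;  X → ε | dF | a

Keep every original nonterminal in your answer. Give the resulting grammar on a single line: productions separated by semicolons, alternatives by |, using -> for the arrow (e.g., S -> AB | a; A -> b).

Nullable set: {X}.
S -> aXd: X nullable, giving aXd | ad.
Drop X -> ε.
Unchanged (no nullable symbols): S -> da; F -> FS; F -> a; X -> a; X -> dF.

S -> ad | da | aXd; F -> a | FS; X -> a | dF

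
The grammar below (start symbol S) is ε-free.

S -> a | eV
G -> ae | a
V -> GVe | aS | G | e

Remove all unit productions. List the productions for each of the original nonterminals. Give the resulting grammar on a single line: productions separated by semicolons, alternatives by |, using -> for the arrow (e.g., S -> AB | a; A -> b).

Unit productions: V->G.
Unit pairs (A ⇒* B via units): (V,G).
S: inherits non-unit rules of {S} → a | eV.
G: inherits non-unit rules of {G} → a | ae.
V: inherits non-unit rules of {G, V} → GVe | a | aS | ae | e.

S -> a | eV; G -> a | ae; V -> a | e | aS | ae | GVe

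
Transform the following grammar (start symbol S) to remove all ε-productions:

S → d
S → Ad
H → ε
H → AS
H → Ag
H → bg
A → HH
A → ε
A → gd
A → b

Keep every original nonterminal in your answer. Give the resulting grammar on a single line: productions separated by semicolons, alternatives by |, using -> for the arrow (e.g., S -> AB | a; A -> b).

Nullable set: {A, H}.
S -> Ad: A nullable, giving Ad | d.
Drop A -> ε.
A -> HH: H, H nullable, giving H | HH.
Drop H -> ε.
H -> AS: A nullable, giving AS | S.
H -> Ag: A nullable, giving Ag | g.
Unchanged (no nullable symbols): S -> d; A -> b; A -> gd; H -> bg.

S -> d | Ad; A -> H | b | HH | gd; H -> S | g | AS | Ag | bg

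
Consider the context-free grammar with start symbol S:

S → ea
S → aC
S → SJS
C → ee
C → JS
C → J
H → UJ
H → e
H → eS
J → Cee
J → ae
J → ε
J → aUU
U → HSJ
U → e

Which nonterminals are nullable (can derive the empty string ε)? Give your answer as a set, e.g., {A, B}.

{C, J}

Directly nullable (have an ε-rule): {J}.
C is nullable via C -> J (every symbol on the right is already known nullable).
Not nullable: H, S, U — each has a terminal in every rule's right-hand side or depends on a non-nullable symbol.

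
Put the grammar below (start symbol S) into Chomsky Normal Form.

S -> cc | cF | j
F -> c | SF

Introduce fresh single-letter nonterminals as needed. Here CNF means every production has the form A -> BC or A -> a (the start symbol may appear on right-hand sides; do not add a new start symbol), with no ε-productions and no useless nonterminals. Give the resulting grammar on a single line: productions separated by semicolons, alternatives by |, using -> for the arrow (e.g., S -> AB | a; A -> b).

No ε-productions.
No unit productions to eliminate.
TERM: introduce A -> c and substitute in every rule of length ≥2.

S -> j | AA | AF; A -> c; F -> c | SF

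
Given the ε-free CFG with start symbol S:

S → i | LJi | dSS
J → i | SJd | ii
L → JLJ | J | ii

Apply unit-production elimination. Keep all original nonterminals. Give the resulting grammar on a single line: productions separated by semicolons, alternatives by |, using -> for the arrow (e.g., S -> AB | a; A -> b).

Unit productions: L->J.
Unit pairs (A ⇒* B via units): (L,J).
S: inherits non-unit rules of {S} → LJi | dSS | i.
J: inherits non-unit rules of {J} → SJd | i | ii.
L: inherits non-unit rules of {J, L} → JLJ | SJd | i | ii.

S -> i | LJi | dSS; J -> i | ii | SJd; L -> i | ii | JLJ | SJd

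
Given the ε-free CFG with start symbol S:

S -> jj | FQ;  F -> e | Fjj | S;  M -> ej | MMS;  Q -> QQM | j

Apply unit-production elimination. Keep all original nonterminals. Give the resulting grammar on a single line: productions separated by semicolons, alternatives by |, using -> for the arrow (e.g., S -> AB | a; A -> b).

Unit productions: F->S.
Unit pairs (A ⇒* B via units): (F,S).
S: inherits non-unit rules of {S} → FQ | jj.
F: inherits non-unit rules of {F, S} → FQ | Fjj | e | jj.
M: inherits non-unit rules of {M} → MMS | ej.
Q: inherits non-unit rules of {Q} → QQM | j.

S -> FQ | jj; F -> e | FQ | jj | Fjj; M -> ej | MMS; Q -> j | QQM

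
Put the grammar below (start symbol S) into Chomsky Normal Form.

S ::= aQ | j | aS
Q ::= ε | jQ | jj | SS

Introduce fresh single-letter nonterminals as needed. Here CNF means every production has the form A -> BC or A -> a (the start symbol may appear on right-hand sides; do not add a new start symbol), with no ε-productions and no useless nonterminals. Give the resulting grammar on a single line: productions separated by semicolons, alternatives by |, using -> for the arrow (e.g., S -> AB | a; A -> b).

Nullable: {Q}; after ε-elimination: S -> a | j | aQ | aS; Q -> j | SS | jQ | jj.
No unit productions to eliminate.
TERM: introduce B -> a, A -> j and substitute in every rule of length ≥2.

S -> a | j | BQ | BS; A -> j; B -> a; Q -> j | AA | AQ | SS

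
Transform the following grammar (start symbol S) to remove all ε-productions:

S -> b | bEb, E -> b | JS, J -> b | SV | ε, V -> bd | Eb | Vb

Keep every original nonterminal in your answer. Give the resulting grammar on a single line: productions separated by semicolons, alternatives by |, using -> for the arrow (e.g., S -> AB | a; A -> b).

Nullable set: {J}.
E -> JS: J nullable, giving JS | S.
Drop J -> ε.
Unchanged (no nullable symbols): S -> b; S -> bEb; E -> b; J -> SV; J -> b; V -> Eb; V -> Vb; V -> bd.

S -> b | bEb; E -> S | b | JS; J -> b | SV; V -> Eb | Vb | bd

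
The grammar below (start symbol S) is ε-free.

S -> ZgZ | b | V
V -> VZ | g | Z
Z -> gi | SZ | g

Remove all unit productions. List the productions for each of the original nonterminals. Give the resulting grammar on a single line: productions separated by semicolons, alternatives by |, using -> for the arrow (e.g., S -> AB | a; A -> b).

Unit productions: S->V, V->Z.
Unit pairs (A ⇒* B via units): (S,V), (S,Z), (V,Z).
S: inherits non-unit rules of {S, V, Z} → SZ | VZ | ZgZ | b | g | gi.
V: inherits non-unit rules of {V, Z} → SZ | VZ | g | gi.
Z: inherits non-unit rules of {Z} → SZ | g | gi.

S -> b | g | SZ | VZ | gi | ZgZ; V -> g | SZ | VZ | gi; Z -> g | SZ | gi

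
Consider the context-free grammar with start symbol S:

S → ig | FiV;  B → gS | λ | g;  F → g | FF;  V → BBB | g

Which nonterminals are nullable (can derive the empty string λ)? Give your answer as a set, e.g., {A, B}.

Directly nullable (have an ε-rule): {B}.
V is nullable via V -> BBB (every symbol on the right is already known nullable).
Not nullable: F, S — each has a terminal in every rule's right-hand side or depends on a non-nullable symbol.

{B, V}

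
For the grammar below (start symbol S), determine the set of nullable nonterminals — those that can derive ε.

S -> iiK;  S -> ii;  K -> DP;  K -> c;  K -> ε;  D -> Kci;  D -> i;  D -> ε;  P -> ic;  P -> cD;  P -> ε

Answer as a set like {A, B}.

{D, K, P}

Directly nullable (have an ε-rule): {D, K, P}.
Not nullable: S — each has a terminal in every rule's right-hand side or depends on a non-nullable symbol.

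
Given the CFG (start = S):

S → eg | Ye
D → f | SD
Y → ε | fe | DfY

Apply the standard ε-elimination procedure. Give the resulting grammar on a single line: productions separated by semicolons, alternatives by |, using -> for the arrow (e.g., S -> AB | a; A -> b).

S -> e | Ye | eg; D -> f | SD; Y -> Df | fe | DfY

Nullable set: {Y}.
S -> Ye: Y nullable, giving Ye | e.
Drop Y -> ε.
Y -> DfY: Y nullable, giving Df | DfY.
Unchanged (no nullable symbols): S -> eg; D -> SD; D -> f; Y -> fe.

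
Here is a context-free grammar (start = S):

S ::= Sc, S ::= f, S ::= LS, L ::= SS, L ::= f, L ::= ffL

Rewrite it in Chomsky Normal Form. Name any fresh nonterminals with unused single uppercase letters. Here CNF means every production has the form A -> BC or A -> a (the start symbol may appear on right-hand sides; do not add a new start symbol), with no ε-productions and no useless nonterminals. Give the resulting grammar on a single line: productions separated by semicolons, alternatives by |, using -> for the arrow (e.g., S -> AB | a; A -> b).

S -> f | LS | SB; A -> f; B -> c; C -> AL; L -> f | AC | SS

No ε-productions.
No unit productions to eliminate.
TERM: introduce B -> c, A -> f and substitute in every rule of length ≥2.
BIN: L -> AAL becomes L -> AC, C -> AL.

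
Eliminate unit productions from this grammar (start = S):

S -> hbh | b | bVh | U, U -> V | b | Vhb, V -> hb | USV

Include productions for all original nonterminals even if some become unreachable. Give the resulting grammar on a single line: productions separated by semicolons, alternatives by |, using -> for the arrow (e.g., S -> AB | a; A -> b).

S -> b | hb | USV | Vhb | bVh | hbh; U -> b | hb | USV | Vhb; V -> hb | USV

Unit productions: S->U, U->V.
Unit pairs (A ⇒* B via units): (S,U), (S,V), (U,V).
S: inherits non-unit rules of {S, U, V} → USV | Vhb | b | bVh | hb | hbh.
U: inherits non-unit rules of {U, V} → USV | Vhb | b | hb.
V: inherits non-unit rules of {V} → USV | hb.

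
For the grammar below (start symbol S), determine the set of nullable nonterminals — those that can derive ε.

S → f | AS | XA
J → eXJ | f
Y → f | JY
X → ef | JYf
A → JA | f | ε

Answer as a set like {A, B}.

{A}

Directly nullable (have an ε-rule): {A}.
Not nullable: J, S, X, Y — each has a terminal in every rule's right-hand side or depends on a non-nullable symbol.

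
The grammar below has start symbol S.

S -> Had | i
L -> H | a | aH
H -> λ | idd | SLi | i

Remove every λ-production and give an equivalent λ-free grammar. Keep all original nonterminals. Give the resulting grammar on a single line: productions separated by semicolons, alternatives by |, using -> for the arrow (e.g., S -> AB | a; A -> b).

S -> i | ad | Had; H -> i | Si | SLi | idd; L -> H | a | aH

Nullable set: {H, L}.
S -> Had: H nullable, giving Had | ad.
Drop H -> λ.
H -> SLi: L nullable, giving SLi | Si.
L -> H: H nullable, giving H.
L -> aH: H nullable, giving a | aH.
Unchanged (no nullable symbols): S -> i; H -> i; H -> idd; L -> a.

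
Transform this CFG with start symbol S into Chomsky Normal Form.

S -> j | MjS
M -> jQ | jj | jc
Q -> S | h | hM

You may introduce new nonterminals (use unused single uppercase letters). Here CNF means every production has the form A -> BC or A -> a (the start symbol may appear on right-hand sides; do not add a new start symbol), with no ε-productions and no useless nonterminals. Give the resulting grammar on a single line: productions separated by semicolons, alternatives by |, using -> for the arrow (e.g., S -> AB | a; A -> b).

S -> j | ME; A -> j; B -> c; C -> h; D -> AS; E -> AS; M -> AA | AB | AQ; Q -> h | j | CM | MD

No ε-productions.
After unit-elimination: S -> j | MjS; M -> jQ | jc | jj; Q -> h | j | hM | MjS.
TERM: introduce B -> c, C -> h, A -> j and substitute in every rule of length ≥2.
BIN: Q -> MAS becomes Q -> MD, D -> AS; S -> MAS becomes S -> ME, E -> AS.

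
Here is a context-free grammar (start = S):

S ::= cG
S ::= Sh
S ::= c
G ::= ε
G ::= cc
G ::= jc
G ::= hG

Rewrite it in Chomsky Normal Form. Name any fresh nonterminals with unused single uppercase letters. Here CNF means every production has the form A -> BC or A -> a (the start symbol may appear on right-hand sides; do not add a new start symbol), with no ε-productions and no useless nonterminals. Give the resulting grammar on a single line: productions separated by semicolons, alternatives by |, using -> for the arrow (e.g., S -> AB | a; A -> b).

S -> c | AG | SB; A -> c; B -> h; C -> j; G -> h | AA | BG | CA

Nullable: {G}; after ε-elimination: S -> c | Sh | cG; G -> h | cc | hG | jc.
No unit productions to eliminate.
TERM: introduce A -> c, B -> h, C -> j and substitute in every rule of length ≥2.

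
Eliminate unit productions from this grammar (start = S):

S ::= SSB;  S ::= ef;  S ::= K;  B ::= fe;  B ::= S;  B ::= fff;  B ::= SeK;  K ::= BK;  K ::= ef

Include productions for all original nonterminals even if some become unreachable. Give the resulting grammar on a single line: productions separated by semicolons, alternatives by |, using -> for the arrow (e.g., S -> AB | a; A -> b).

S -> BK | ef | SSB; B -> BK | ef | fe | SSB | SeK | fff; K -> BK | ef

Unit productions: B->S, S->K.
Unit pairs (A ⇒* B via units): (B,K), (B,S), (S,K).
S: inherits non-unit rules of {K, S} → BK | SSB | ef.
B: inherits non-unit rules of {B, K, S} → BK | SSB | SeK | ef | fe | fff.
K: inherits non-unit rules of {K} → BK | ef.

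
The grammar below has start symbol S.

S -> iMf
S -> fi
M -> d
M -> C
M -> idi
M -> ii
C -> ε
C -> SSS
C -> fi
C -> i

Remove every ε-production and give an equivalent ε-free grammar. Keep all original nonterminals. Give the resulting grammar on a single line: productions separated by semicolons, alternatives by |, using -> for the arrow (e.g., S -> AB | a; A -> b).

S -> fi | if | iMf; C -> i | fi | SSS; M -> C | d | ii | idi

Nullable set: {C, M}.
S -> iMf: M nullable, giving iMf | if.
Drop C -> ε.
M -> C: C nullable, giving C.
Unchanged (no nullable symbols): S -> fi; C -> SSS; C -> fi; C -> i; M -> d; M -> idi; M -> ii.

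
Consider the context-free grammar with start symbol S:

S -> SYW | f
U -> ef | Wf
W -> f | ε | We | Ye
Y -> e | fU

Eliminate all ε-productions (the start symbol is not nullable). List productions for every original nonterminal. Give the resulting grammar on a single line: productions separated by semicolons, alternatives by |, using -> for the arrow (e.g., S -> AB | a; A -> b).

Nullable set: {W}.
S -> SYW: W nullable, giving SY | SYW.
U -> Wf: W nullable, giving Wf | f.
Drop W -> ε.
W -> We: W nullable, giving We | e.
Unchanged (no nullable symbols): S -> f; U -> ef; W -> Ye; W -> f; Y -> e; Y -> fU.

S -> f | SY | SYW; U -> f | Wf | ef; W -> e | f | We | Ye; Y -> e | fU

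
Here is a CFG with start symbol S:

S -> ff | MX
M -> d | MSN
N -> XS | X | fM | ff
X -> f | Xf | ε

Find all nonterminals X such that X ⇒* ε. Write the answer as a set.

{N, X}

Directly nullable (have an ε-rule): {X}.
N is nullable via N -> X (every symbol on the right is already known nullable).
Not nullable: M, S — each has a terminal in every rule's right-hand side or depends on a non-nullable symbol.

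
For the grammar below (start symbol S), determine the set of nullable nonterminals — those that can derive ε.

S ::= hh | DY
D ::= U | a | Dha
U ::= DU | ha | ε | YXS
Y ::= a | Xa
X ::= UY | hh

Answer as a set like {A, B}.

{D, U}

Directly nullable (have an ε-rule): {U}.
D is nullable via D -> U (every symbol on the right is already known nullable).
Not nullable: S, X, Y — each has a terminal in every rule's right-hand side or depends on a non-nullable symbol.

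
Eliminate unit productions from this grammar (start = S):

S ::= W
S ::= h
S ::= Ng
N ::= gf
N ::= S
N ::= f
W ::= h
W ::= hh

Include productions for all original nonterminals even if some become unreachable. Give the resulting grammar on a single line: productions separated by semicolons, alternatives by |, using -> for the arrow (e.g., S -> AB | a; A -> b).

S -> h | Ng | hh; N -> f | h | Ng | gf | hh; W -> h | hh

Unit productions: N->S, S->W.
Unit pairs (A ⇒* B via units): (N,S), (N,W), (S,W).
S: inherits non-unit rules of {S, W} → Ng | h | hh.
N: inherits non-unit rules of {N, S, W} → Ng | f | gf | h | hh.
W: inherits non-unit rules of {W} → h | hh.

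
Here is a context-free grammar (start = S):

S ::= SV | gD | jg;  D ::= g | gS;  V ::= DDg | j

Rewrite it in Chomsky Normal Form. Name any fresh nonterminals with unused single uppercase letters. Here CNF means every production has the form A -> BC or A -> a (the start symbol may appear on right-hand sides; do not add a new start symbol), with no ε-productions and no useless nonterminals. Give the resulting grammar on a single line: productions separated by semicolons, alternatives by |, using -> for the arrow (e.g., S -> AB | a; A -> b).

No ε-productions.
No unit productions to eliminate.
TERM: introduce A -> g, B -> j and substitute in every rule of length ≥2.
BIN: V -> DDA becomes V -> DC, C -> DA.

S -> AD | BA | SV; A -> g; B -> j; C -> DA; D -> g | AS; V -> j | DC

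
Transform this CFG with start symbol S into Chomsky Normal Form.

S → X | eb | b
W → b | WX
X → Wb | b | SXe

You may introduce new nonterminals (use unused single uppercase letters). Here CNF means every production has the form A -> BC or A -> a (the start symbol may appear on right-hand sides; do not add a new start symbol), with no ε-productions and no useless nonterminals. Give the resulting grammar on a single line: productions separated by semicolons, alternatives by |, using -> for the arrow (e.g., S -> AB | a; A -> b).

No ε-productions.
After unit-elimination: S -> b | Wb | eb | SXe; W -> b | WX; X -> b | Wb | SXe.
TERM: introduce B -> b, A -> e and substitute in every rule of length ≥2.
BIN: S -> SXA becomes S -> SC, C -> XA; X -> SXA becomes X -> SD, D -> XA.

S -> b | AB | SC | WB; A -> e; B -> b; C -> XA; D -> XA; W -> b | WX; X -> b | SD | WB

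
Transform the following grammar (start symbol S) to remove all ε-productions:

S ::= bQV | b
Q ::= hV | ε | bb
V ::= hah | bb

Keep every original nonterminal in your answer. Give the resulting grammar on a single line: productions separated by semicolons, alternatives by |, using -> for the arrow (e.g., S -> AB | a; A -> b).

S -> b | bV | bQV; Q -> bb | hV; V -> bb | hah

Nullable set: {Q}.
S -> bQV: Q nullable, giving bQV | bV.
Drop Q -> ε.
Unchanged (no nullable symbols): S -> b; Q -> bb; Q -> hV; V -> bb; V -> hah.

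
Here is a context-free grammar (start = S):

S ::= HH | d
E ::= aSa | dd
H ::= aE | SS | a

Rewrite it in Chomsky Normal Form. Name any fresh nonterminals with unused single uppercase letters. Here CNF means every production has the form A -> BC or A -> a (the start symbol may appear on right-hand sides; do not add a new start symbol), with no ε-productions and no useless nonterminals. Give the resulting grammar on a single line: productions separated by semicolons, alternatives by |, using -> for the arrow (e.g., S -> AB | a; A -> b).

S -> d | HH; A -> a; B -> d; C -> SA; E -> AC | BB; H -> a | AE | SS

No ε-productions.
No unit productions to eliminate.
TERM: introduce A -> a, B -> d and substitute in every rule of length ≥2.
BIN: E -> ASA becomes E -> AC, C -> SA.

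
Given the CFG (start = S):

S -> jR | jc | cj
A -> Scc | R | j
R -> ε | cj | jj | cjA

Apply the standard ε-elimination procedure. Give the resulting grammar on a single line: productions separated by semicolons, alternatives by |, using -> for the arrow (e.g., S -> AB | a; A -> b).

Nullable set: {A, R}.
S -> jR: R nullable, giving j | jR.
A -> R: R nullable, giving R.
Drop R -> ε.
R -> cjA: A nullable, giving cj | cjA.
Unchanged (no nullable symbols): S -> cj; S -> jc; A -> Scc; A -> j; R -> cj; R -> jj.

S -> j | cj | jR | jc; A -> R | j | Scc; R -> cj | jj | cjA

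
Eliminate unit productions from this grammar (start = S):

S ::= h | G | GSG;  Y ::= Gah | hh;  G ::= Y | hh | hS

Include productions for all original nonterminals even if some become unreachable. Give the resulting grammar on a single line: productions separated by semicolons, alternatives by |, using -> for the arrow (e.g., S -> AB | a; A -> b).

Unit productions: G->Y, S->G.
Unit pairs (A ⇒* B via units): (G,Y), (S,G), (S,Y).
S: inherits non-unit rules of {G, S, Y} → GSG | Gah | h | hS | hh.
G: inherits non-unit rules of {G, Y} → Gah | hS | hh.
Y: inherits non-unit rules of {Y} → Gah | hh.

S -> h | hS | hh | GSG | Gah; G -> hS | hh | Gah; Y -> hh | Gah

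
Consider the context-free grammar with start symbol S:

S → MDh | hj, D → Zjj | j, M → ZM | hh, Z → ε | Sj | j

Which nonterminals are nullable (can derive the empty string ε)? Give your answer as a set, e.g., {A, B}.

Directly nullable (have an ε-rule): {Z}.
Not nullable: D, M, S — each has a terminal in every rule's right-hand side or depends on a non-nullable symbol.

{Z}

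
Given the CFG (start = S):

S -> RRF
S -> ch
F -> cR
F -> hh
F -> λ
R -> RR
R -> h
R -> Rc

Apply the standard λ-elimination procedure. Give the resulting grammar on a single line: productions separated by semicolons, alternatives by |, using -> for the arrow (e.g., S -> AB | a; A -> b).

Nullable set: {F}.
S -> RRF: F nullable, giving RR | RRF.
Drop F -> λ.
Unchanged (no nullable symbols): S -> ch; F -> cR; F -> hh; R -> RR; R -> Rc; R -> h.

S -> RR | ch | RRF; F -> cR | hh; R -> h | RR | Rc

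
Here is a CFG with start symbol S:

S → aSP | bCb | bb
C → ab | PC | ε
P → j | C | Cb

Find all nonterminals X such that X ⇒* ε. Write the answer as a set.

Directly nullable (have an ε-rule): {C}.
P is nullable via P -> C (every symbol on the right is already known nullable).
Not nullable: S — each has a terminal in every rule's right-hand side or depends on a non-nullable symbol.

{C, P}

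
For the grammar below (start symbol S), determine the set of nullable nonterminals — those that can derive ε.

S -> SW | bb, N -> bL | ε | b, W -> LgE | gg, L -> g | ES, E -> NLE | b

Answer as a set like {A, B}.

{N}

Directly nullable (have an ε-rule): {N}.
Not nullable: E, L, S, W — each has a terminal in every rule's right-hand side or depends on a non-nullable symbol.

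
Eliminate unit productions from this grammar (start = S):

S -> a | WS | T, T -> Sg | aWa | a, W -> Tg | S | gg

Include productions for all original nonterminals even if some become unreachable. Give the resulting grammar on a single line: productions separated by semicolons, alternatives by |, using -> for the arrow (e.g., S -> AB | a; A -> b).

S -> a | Sg | WS | aWa; T -> a | Sg | aWa; W -> a | Sg | Tg | WS | gg | aWa

Unit productions: S->T, W->S.
Unit pairs (A ⇒* B via units): (S,T), (W,S), (W,T).
S: inherits non-unit rules of {S, T} → Sg | WS | a | aWa.
T: inherits non-unit rules of {T} → Sg | a | aWa.
W: inherits non-unit rules of {S, T, W} → Sg | Tg | WS | a | aWa | gg.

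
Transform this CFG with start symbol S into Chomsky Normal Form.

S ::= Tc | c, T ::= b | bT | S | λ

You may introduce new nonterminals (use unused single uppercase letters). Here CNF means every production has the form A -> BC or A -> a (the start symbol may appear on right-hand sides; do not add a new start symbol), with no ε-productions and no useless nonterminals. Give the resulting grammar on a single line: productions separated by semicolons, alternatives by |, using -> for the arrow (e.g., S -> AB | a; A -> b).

S -> c | TA; A -> c; B -> b; T -> b | c | BT | TA

Nullable: {T}; after ε-elimination: S -> c | Tc; T -> S | b | bT.
After unit-elimination: S -> c | Tc; T -> b | c | Tc | bT.
TERM: introduce B -> b, A -> c and substitute in every rule of length ≥2.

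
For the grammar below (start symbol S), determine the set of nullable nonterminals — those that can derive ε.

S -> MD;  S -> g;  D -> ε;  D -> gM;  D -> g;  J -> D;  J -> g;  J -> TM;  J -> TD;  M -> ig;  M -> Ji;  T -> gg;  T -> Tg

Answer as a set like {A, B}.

{D, J}

Directly nullable (have an ε-rule): {D}.
J is nullable via J -> D (every symbol on the right is already known nullable).
Not nullable: M, S, T — each has a terminal in every rule's right-hand side or depends on a non-nullable symbol.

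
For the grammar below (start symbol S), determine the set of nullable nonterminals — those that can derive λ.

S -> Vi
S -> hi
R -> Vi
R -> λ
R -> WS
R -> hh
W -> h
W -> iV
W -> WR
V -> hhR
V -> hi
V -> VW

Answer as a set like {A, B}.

{R}

Directly nullable (have an ε-rule): {R}.
Not nullable: S, V, W — each has a terminal in every rule's right-hand side or depends on a non-nullable symbol.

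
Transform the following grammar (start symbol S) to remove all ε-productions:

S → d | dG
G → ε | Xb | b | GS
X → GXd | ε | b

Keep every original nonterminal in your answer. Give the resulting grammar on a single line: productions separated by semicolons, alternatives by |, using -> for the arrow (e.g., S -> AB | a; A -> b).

Nullable set: {G, X}.
S -> dG: G nullable, giving d | dG.
Drop G -> ε.
G -> GS: G nullable, giving GS | S.
G -> Xb: X nullable, giving Xb | b.
Drop X -> ε.
X -> GXd: G, X nullable, giving GXd | Gd | Xd | d.
Unchanged (no nullable symbols): S -> d; G -> b; X -> b.

S -> d | dG; G -> S | b | GS | Xb; X -> b | d | Gd | Xd | GXd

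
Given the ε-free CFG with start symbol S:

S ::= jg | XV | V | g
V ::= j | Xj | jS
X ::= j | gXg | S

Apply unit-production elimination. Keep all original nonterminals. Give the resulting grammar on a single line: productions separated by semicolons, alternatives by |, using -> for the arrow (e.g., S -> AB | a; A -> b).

Unit productions: S->V, X->S.
Unit pairs (A ⇒* B via units): (S,V), (X,S), (X,V).
S: inherits non-unit rules of {S, V} → XV | Xj | g | j | jS | jg.
V: inherits non-unit rules of {V} → Xj | j | jS.
X: inherits non-unit rules of {S, V, X} → XV | Xj | g | gXg | j | jS | jg.

S -> g | j | XV | Xj | jS | jg; V -> j | Xj | jS; X -> g | j | XV | Xj | jS | jg | gXg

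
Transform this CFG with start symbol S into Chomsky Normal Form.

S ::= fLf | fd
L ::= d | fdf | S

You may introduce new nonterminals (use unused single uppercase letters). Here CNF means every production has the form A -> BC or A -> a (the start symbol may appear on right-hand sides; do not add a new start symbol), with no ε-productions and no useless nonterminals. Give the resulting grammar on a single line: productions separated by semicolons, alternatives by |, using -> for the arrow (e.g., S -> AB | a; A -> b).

No ε-productions.
After unit-elimination: S -> fd | fLf; L -> d | fd | fLf | fdf.
TERM: introduce B -> d, A -> f and substitute in every rule of length ≥2.
BIN: L -> ABA becomes L -> AC, C -> BA; L -> ALA becomes L -> AD, D -> LA; S -> ALA becomes S -> AE, E -> LA.

S -> AB | AE; A -> f; B -> d; C -> BA; D -> LA; E -> LA; L -> d | AB | AC | AD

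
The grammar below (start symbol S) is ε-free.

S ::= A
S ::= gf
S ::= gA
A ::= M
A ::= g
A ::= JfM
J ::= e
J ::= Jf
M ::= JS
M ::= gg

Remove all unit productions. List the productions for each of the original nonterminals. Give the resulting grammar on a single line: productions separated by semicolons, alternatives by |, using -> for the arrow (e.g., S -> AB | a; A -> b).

S -> g | JS | gA | gf | gg | JfM; A -> g | JS | gg | JfM; J -> e | Jf; M -> JS | gg

Unit productions: A->M, S->A.
Unit pairs (A ⇒* B via units): (A,M), (S,A), (S,M).
S: inherits non-unit rules of {A, M, S} → JS | JfM | g | gA | gf | gg.
A: inherits non-unit rules of {A, M} → JS | JfM | g | gg.
J: inherits non-unit rules of {J} → Jf | e.
M: inherits non-unit rules of {M} → JS | gg.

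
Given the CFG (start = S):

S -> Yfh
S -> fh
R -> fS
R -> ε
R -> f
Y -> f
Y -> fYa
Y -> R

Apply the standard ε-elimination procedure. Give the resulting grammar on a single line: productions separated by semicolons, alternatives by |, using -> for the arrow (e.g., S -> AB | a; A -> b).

Nullable set: {R, Y}.
S -> Yfh: Y nullable, giving Yfh | fh.
Drop R -> ε.
Y -> R: R nullable, giving R.
Y -> fYa: Y nullable, giving fYa | fa.
Unchanged (no nullable symbols): S -> fh; R -> f; R -> fS; Y -> f.

S -> fh | Yfh; R -> f | fS; Y -> R | f | fa | fYa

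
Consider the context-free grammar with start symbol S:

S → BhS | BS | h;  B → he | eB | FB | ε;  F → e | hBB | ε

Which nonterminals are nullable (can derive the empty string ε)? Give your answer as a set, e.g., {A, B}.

{B, F}

Directly nullable (have an ε-rule): {B, F}.
Not nullable: S — each has a terminal in every rule's right-hand side or depends on a non-nullable symbol.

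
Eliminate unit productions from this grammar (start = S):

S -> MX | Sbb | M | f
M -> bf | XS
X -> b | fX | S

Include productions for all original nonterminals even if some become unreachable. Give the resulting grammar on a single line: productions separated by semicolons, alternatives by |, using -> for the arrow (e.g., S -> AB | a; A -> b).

Unit productions: S->M, X->S.
Unit pairs (A ⇒* B via units): (S,M), (X,M), (X,S).
S: inherits non-unit rules of {M, S} → MX | Sbb | XS | bf | f.
M: inherits non-unit rules of {M} → XS | bf.
X: inherits non-unit rules of {M, S, X} → MX | Sbb | XS | b | bf | f | fX.

S -> f | MX | XS | bf | Sbb; M -> XS | bf; X -> b | f | MX | XS | bf | fX | Sbb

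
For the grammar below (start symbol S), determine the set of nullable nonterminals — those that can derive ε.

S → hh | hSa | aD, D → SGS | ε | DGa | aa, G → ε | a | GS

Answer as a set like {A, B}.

Directly nullable (have an ε-rule): {D, G}.
Not nullable: S — each has a terminal in every rule's right-hand side or depends on a non-nullable symbol.

{D, G}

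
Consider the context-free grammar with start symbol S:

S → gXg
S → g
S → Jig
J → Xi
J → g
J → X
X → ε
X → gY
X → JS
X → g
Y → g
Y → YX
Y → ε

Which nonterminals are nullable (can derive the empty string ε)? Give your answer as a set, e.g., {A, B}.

Directly nullable (have an ε-rule): {X, Y}.
J is nullable via J -> X (every symbol on the right is already known nullable).
Not nullable: S — each has a terminal in every rule's right-hand side or depends on a non-nullable symbol.

{J, X, Y}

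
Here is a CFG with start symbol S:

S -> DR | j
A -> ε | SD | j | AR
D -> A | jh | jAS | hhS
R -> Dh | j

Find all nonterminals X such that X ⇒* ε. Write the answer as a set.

Directly nullable (have an ε-rule): {A}.
D is nullable via D -> A (every symbol on the right is already known nullable).
Not nullable: R, S — each has a terminal in every rule's right-hand side or depends on a non-nullable symbol.

{A, D}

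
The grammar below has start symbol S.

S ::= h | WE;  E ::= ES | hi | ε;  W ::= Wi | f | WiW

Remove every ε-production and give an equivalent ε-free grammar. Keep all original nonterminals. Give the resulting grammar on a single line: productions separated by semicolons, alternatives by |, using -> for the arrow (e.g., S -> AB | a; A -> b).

Nullable set: {E}.
S -> WE: E nullable, giving W | WE.
Drop E -> ε.
E -> ES: E nullable, giving ES | S.
Unchanged (no nullable symbols): S -> h; E -> hi; W -> Wi; W -> WiW; W -> f.

S -> W | h | WE; E -> S | ES | hi; W -> f | Wi | WiW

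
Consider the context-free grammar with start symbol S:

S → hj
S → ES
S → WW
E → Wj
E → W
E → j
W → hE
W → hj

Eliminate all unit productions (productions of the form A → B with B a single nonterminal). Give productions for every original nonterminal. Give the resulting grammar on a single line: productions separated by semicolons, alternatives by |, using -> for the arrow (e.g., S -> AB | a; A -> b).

Unit productions: E->W.
Unit pairs (A ⇒* B via units): (E,W).
S: inherits non-unit rules of {S} → ES | WW | hj.
E: inherits non-unit rules of {E, W} → Wj | hE | hj | j.
W: inherits non-unit rules of {W} → hE | hj.

S -> ES | WW | hj; E -> j | Wj | hE | hj; W -> hE | hj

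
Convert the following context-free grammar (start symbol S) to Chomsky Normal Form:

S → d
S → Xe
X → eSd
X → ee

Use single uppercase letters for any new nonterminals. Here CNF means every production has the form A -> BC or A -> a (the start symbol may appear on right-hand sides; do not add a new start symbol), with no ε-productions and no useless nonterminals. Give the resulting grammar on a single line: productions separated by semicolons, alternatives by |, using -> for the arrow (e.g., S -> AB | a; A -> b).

S -> d | XA; A -> e; B -> d; C -> SB; X -> AA | AC

No ε-productions.
No unit productions to eliminate.
TERM: introduce B -> d, A -> e and substitute in every rule of length ≥2.
BIN: X -> ASB becomes X -> AC, C -> SB.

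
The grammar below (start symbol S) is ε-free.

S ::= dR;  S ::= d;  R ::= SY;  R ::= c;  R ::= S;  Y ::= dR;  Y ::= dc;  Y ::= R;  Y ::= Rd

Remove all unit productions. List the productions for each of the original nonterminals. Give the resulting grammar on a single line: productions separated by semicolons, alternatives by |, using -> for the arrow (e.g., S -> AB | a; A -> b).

S -> d | dR; R -> c | d | SY | dR; Y -> c | d | Rd | SY | dR | dc

Unit productions: R->S, Y->R.
Unit pairs (A ⇒* B via units): (R,S), (Y,R), (Y,S).
S: inherits non-unit rules of {S} → d | dR.
R: inherits non-unit rules of {R, S} → SY | c | d | dR.
Y: inherits non-unit rules of {R, S, Y} → Rd | SY | c | d | dR | dc.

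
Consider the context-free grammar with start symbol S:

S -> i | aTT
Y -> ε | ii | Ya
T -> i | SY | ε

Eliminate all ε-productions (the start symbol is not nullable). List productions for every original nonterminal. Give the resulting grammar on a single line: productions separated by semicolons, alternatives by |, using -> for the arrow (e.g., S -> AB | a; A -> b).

S -> a | i | aT | aTT; T -> S | i | SY; Y -> a | Ya | ii

Nullable set: {T, Y}.
S -> aTT: T, T nullable, giving a | aT | aTT.
Drop T -> ε.
T -> SY: Y nullable, giving S | SY.
Drop Y -> ε.
Y -> Ya: Y nullable, giving Ya | a.
Unchanged (no nullable symbols): S -> i; T -> i; Y -> ii.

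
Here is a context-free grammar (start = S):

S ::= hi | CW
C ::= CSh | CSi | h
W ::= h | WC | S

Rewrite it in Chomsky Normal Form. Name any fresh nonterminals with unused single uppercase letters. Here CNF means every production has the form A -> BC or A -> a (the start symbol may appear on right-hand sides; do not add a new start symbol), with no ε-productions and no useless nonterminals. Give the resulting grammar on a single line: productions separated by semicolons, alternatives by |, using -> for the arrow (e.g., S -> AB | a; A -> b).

S -> AB | CW; A -> h; B -> i; C -> h | CD | CE; D -> SA; E -> SB; W -> h | AB | CW | WC

No ε-productions.
After unit-elimination: S -> CW | hi; C -> h | CSh | CSi; W -> h | CW | WC | hi.
TERM: introduce A -> h, B -> i and substitute in every rule of length ≥2.
BIN: C -> CSA becomes C -> CD, D -> SA; C -> CSB becomes C -> CE, E -> SB.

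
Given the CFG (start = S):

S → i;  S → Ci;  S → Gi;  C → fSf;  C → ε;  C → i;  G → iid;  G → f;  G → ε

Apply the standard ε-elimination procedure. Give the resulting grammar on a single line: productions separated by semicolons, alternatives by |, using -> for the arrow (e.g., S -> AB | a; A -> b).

Nullable set: {C, G}.
S -> Ci: C nullable, giving Ci | i.
S -> Gi: G nullable, giving Gi | i.
Drop C -> ε.
Drop G -> ε.
Unchanged (no nullable symbols): S -> i; C -> fSf; C -> i; G -> f; G -> iid.

S -> i | Ci | Gi; C -> i | fSf; G -> f | iid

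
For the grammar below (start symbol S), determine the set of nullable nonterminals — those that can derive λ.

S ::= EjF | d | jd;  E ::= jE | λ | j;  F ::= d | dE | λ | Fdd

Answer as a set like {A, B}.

Directly nullable (have an ε-rule): {E, F}.
Not nullable: S — each has a terminal in every rule's right-hand side or depends on a non-nullable symbol.

{E, F}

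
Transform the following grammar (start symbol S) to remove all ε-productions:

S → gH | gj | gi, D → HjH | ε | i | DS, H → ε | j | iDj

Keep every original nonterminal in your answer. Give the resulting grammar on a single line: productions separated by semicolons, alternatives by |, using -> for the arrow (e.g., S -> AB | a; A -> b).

S -> g | gH | gi | gj; D -> S | i | j | DS | Hj | jH | HjH; H -> j | ij | iDj

Nullable set: {D, H}.
S -> gH: H nullable, giving g | gH.
Drop D -> ε.
D -> DS: D nullable, giving DS | S.
D -> HjH: H, H nullable, giving Hj | HjH | j | jH.
Drop H -> ε.
H -> iDj: D nullable, giving iDj | ij.
Unchanged (no nullable symbols): S -> gi; S -> gj; D -> i; H -> j.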